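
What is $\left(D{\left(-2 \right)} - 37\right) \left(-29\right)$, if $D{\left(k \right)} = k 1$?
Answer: $1131$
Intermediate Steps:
$D{\left(k \right)} = k$
$\left(D{\left(-2 \right)} - 37\right) \left(-29\right) = \left(-2 - 37\right) \left(-29\right) = \left(-39\right) \left(-29\right) = 1131$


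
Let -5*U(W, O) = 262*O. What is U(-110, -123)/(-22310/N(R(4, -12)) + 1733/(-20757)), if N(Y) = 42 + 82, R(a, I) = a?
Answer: -41472735084/1158258905 ≈ -35.806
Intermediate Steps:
N(Y) = 124
U(W, O) = -262*O/5
U(-110, -123)/(-22310/N(R(4, -12)) + 1733/(-20757)) = (-262/5*(-123))/(-22310/124 + 1733/(-20757)) = 32226/(5*(-22310*1/124 + 1733*(-1/20757))) = 32226/(5*(-11155/62 - 1733/20757)) = 32226/(5*(-231651781/1286934)) = (32226/5)*(-1286934/231651781) = -41472735084/1158258905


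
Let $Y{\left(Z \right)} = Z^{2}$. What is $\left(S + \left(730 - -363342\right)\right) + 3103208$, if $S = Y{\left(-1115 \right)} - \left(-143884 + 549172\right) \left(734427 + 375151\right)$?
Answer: $-449693937959$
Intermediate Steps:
$S = -449697405239$ ($S = \left(-1115\right)^{2} - \left(-143884 + 549172\right) \left(734427 + 375151\right) = 1243225 - 405288 \cdot 1109578 = 1243225 - 449698648464 = -449697405239$)
$\left(S + \left(730 - -363342\right)\right) + 3103208 = \left(-449697405239 + \left(730 - -363342\right)\right) + 3103208 = \left(-449697405239 + \left(730 + 363342\right)\right) + 3103208 = \left(-449697405239 + 364072\right) + 3103208 = -449697041167 + 3103208 = -449693937959$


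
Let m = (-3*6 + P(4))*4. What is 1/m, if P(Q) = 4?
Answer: -1/56 ≈ -0.017857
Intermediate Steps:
m = -56 (m = (-3*6 + 4)*4 = (-18 + 4)*4 = -14*4 = -56)
1/m = 1/(-56) = -1/56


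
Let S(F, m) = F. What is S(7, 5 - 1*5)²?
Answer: 49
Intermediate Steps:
S(7, 5 - 1*5)² = 7² = 49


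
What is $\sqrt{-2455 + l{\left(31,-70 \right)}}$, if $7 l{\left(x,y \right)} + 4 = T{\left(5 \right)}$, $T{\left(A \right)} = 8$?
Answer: $\frac{3 i \sqrt{13363}}{7} \approx 49.542 i$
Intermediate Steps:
$l{\left(x,y \right)} = \frac{4}{7}$ ($l{\left(x,y \right)} = - \frac{4}{7} + \frac{1}{7} \cdot 8 = - \frac{4}{7} + \frac{8}{7} = \frac{4}{7}$)
$\sqrt{-2455 + l{\left(31,-70 \right)}} = \sqrt{-2455 + \frac{4}{7}} = \sqrt{- \frac{17181}{7}} = \frac{3 i \sqrt{13363}}{7}$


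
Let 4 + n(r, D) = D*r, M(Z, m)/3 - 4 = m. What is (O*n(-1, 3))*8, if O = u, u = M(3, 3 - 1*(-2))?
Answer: -1512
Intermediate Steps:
M(Z, m) = 12 + 3*m
n(r, D) = -4 + D*r
u = 27 (u = 12 + 3*(3 - 1*(-2)) = 12 + 3*(3 + 2) = 12 + 3*5 = 12 + 15 = 27)
O = 27
(O*n(-1, 3))*8 = (27*(-4 + 3*(-1)))*8 = (27*(-4 - 3))*8 = (27*(-7))*8 = -189*8 = -1512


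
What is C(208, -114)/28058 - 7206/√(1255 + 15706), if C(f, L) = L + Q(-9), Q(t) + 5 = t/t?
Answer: -59/14029 - 7206*√16961/16961 ≈ -55.335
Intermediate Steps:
Q(t) = -4 (Q(t) = -5 + t/t = -5 + 1 = -4)
C(f, L) = -4 + L (C(f, L) = L - 4 = -4 + L)
C(208, -114)/28058 - 7206/√(1255 + 15706) = (-4 - 114)/28058 - 7206/√(1255 + 15706) = -118*1/28058 - 7206*√16961/16961 = -59/14029 - 7206*√16961/16961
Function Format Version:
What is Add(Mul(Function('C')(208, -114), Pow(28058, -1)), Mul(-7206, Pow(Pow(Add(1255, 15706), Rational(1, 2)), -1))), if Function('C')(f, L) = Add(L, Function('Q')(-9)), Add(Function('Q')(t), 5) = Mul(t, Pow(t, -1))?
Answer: Add(Rational(-59, 14029), Mul(Rational(-7206, 16961), Pow(16961, Rational(1, 2)))) ≈ -55.335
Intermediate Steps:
Function('Q')(t) = -4 (Function('Q')(t) = Add(-5, Mul(t, Pow(t, -1))) = Add(-5, 1) = -4)
Function('C')(f, L) = Add(-4, L) (Function('C')(f, L) = Add(L, -4) = Add(-4, L))
Add(Mul(Function('C')(208, -114), Pow(28058, -1)), Mul(-7206, Pow(Pow(Add(1255, 15706), Rational(1, 2)), -1))) = Add(Mul(Add(-4, -114), Pow(28058, -1)), Mul(-7206, Pow(Pow(Add(1255, 15706), Rational(1, 2)), -1))) = Add(Mul(-118, Rational(1, 28058)), Mul(-7206, Pow(Pow(16961, Rational(1, 2)), -1))) = Add(Rational(-59, 14029), Mul(-7206, Mul(Rational(1, 16961), Pow(16961, Rational(1, 2))))) = Add(Rational(-59, 14029), Mul(Rational(-7206, 16961), Pow(16961, Rational(1, 2))))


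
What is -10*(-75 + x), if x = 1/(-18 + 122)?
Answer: 38995/52 ≈ 749.90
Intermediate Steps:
x = 1/104 ≈ 0.0096154
-10*(-75 + x) = -10*(-75 + 1/104) = -10*(-7799/104) = 38995/52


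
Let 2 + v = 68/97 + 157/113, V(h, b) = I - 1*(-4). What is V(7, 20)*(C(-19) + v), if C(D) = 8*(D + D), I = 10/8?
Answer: -69954213/43844 ≈ -1595.5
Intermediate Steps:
I = 5/4 (I = 10*(⅛) = 5/4 ≈ 1.2500)
V(h, b) = 21/4 (V(h, b) = 5/4 - 1*(-4) = 5/4 + 4 = 21/4)
C(D) = 16*D (C(D) = 8*(2*D) = 16*D)
v = 991/10961 (v = -2 + (68/97 + 157/113) = -2 + 22913/10961 = 991/10961 ≈ 0.090411)
V(7, 20)*(C(-19) + v) = 21*(16*(-19) + 991/10961)/4 = 21*(-304 + 991/10961)/4 = (21/4)*(-3331153/10961) = -69954213/43844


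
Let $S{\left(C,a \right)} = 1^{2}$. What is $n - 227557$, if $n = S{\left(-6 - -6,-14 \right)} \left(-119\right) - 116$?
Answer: $-227792$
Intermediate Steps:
$S{\left(C,a \right)} = 1$
$n = -235$ ($n = 1 \left(-119\right) - 116 = -119 - 116 = -235$)
$n - 227557 = -235 - 227557 = -227792$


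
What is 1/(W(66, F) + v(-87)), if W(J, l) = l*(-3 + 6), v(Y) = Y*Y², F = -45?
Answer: -1/658638 ≈ -1.5183e-6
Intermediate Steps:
v(Y) = Y³
W(J, l) = 3*l (W(J, l) = l*3 = 3*l)
1/(W(66, F) + v(-87)) = 1/(3*(-45) + (-87)³) = 1/(-135 - 658503) = 1/(-658638) = -1/658638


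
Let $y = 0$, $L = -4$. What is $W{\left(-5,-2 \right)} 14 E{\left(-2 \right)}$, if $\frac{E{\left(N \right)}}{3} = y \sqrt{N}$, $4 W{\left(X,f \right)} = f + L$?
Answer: $0$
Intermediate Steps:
$W{\left(X,f \right)} = -1 + \frac{f}{4}$ ($W{\left(X,f \right)} = \frac{f - 4}{4} = \frac{-4 + f}{4} = -1 + \frac{f}{4}$)
$E{\left(N \right)} = 0$ ($E{\left(N \right)} = 3 \cdot 0 \sqrt{N} = 3 \cdot 0 = 0$)
$W{\left(-5,-2 \right)} 14 E{\left(-2 \right)} = \left(-1 + \frac{1}{4} \left(-2\right)\right) 14 \cdot 0 = \left(-1 - \frac{1}{2}\right) 14 \cdot 0 = \left(- \frac{3}{2}\right) 14 \cdot 0 = \left(-21\right) 0 = 0$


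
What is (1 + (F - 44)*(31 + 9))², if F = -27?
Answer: 8059921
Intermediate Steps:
(1 + (F - 44)*(31 + 9))² = (1 + (-27 - 44)*(31 + 9))² = (1 - 71*40)² = (1 - 2840)² = (-2839)² = 8059921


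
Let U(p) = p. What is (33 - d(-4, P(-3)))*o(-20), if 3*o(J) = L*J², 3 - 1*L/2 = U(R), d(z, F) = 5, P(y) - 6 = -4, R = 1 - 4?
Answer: 44800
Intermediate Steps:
R = -3
P(y) = 2 (P(y) = 6 - 4 = 2)
L = 12 (L = 6 - 2*(-3) = 6 + 6 = 12)
o(J) = 4*J² (o(J) = (12*J²)/3 = 4*J²)
(33 - d(-4, P(-3)))*o(-20) = (33 - 1*5)*(4*(-20)²) = (33 - 5)*(4*400) = 28*1600 = 44800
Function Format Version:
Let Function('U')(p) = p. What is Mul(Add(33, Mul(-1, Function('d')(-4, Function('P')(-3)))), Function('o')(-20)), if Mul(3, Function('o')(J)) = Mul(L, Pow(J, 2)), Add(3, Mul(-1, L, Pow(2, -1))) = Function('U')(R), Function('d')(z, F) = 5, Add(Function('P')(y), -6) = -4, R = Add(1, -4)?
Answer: 44800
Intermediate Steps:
R = -3
Function('P')(y) = 2 (Function('P')(y) = Add(6, -4) = 2)
L = 12 (L = Add(6, Mul(-2, -3)) = Add(6, 6) = 12)
Function('o')(J) = Mul(4, Pow(J, 2)) (Function('o')(J) = Mul(Rational(1, 3), Mul(12, Pow(J, 2))) = Mul(4, Pow(J, 2)))
Mul(Add(33, Mul(-1, Function('d')(-4, Function('P')(-3)))), Function('o')(-20)) = Mul(Add(33, Mul(-1, 5)), Mul(4, Pow(-20, 2))) = Mul(Add(33, -5), Mul(4, 400)) = Mul(28, 1600) = 44800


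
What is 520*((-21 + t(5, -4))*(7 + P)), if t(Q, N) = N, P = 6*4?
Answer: -403000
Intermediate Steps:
P = 24
520*((-21 + t(5, -4))*(7 + P)) = 520*((-21 - 4)*(7 + 24)) = 520*(-25*31) = 520*(-775) = -403000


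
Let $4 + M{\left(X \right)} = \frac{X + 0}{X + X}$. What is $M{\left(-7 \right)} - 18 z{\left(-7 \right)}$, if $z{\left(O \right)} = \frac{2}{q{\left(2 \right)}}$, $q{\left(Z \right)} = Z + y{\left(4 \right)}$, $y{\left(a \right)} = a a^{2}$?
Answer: $- \frac{89}{22} \approx -4.0455$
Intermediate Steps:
$y{\left(a \right)} = a^{3}$
$q{\left(Z \right)} = 64 + Z$ ($q{\left(Z \right)} = Z + 4^{3} = Z + 64 = 64 + Z$)
$M{\left(X \right)} = - \frac{7}{2}$ ($M{\left(X \right)} = -4 + \frac{X + 0}{X + X} = -4 + \frac{X}{2 X} = -4 + X \frac{1}{2 X} = -4 + \frac{1}{2} = - \frac{7}{2}$)
$z{\left(O \right)} = \frac{1}{33}$ ($z{\left(O \right)} = \frac{2}{64 + 2} = \frac{2}{66} = 2 \cdot \frac{1}{66} = \frac{1}{33}$)
$M{\left(-7 \right)} - 18 z{\left(-7 \right)} = - \frac{7}{2} - \frac{6}{11} = - \frac{89}{22}$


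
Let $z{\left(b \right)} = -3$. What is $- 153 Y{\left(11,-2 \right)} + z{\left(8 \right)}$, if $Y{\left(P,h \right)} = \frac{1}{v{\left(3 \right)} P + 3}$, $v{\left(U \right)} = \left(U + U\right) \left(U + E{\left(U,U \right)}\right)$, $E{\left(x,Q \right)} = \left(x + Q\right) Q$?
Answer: $- \frac{1440}{463} \approx -3.1101$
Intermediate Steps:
$E{\left(x,Q \right)} = Q \left(Q + x\right)$ ($E{\left(x,Q \right)} = \left(Q + x\right) Q = Q \left(Q + x\right)$)
$v{\left(U \right)} = 2 U \left(U + 2 U^{2}\right)$ ($v{\left(U \right)} = \left(U + U\right) \left(U + U \left(U + U\right)\right) = 2 U \left(U + U 2 U\right) = 2 U \left(U + 2 U^{2}\right)$)
$Y{\left(P,h \right)} = \frac{1}{3 + 126 P}$ ($Y{\left(P,h \right)} = \frac{1}{3^{2} \left(2 + 4 \cdot 3\right) P + 3} = \frac{1}{9 \left(2 + 12\right) P + 3} = \frac{1}{9 \cdot 14 P + 3} = \frac{1}{126 P + 3} = \frac{1}{3 + 126 P}$)
$- 153 Y{\left(11,-2 \right)} + z{\left(8 \right)} = - 153 \frac{1}{3 \left(1 + 42 \cdot 11\right)} - 3 = - 153 \frac{1}{3 \left(1 + 462\right)} - 3 = - 153 \frac{1}{3 \cdot 463} - 3 = - 153 \cdot \frac{1}{3} \cdot \frac{1}{463} - 3 = \left(-153\right) \frac{1}{1389} - 3 = - \frac{51}{463} - 3 = - \frac{1440}{463}$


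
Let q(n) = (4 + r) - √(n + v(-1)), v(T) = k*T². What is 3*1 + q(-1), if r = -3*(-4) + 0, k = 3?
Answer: 19 - √2 ≈ 17.586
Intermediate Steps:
v(T) = 3*T²
r = 12 (r = 12 + 0 = 12)
q(n) = 16 - √(3 + n) (q(n) = (4 + 12) - √(n + 3*(-1)²) = 16 - √(n + 3*1) = 16 - √(n + 3) = 16 - √(3 + n))
3*1 + q(-1) = 3*1 + (16 - √(3 - 1)) = 3 + (16 - √2) = 19 - √2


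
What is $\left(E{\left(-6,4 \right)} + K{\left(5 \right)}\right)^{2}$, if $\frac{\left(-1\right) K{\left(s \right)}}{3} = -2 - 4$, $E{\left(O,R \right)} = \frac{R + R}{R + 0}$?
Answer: $400$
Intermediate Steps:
$E{\left(O,R \right)} = 2$ ($E{\left(O,R \right)} = \frac{2 R}{R} = 2$)
$K{\left(s \right)} = 18$ ($K{\left(s \right)} = - 3 \left(-2 - 4\right) = \left(-3\right) \left(-6\right) = 18$)
$\left(E{\left(-6,4 \right)} + K{\left(5 \right)}\right)^{2} = \left(2 + 18\right)^{2} = 20^{2} = 400$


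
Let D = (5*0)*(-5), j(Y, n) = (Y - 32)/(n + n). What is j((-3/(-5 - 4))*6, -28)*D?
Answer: 0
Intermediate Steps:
j(Y, n) = (-32 + Y)/(2*n) (j(Y, n) = (-32 + Y)/((2*n)) = (-32 + Y)*(1/(2*n)) = (-32 + Y)/(2*n))
D = 0 (D = 0*(-5) = 0)
j((-3/(-5 - 4))*6, -28)*D = ((1/2)*(-32 + (-3/(-5 - 4))*6)/(-28))*0 = ((1/2)*(-1/28)*(-32 + (-3/(-9))*6))*0 = ((1/2)*(-1/28)*(-32 - 1/9*(-3)*6))*0 = ((1/2)*(-1/28)*(-32 + (1/3)*6))*0 = ((1/2)*(-1/28)*(-32 + 2))*0 = ((1/2)*(-1/28)*(-30))*0 = (15/28)*0 = 0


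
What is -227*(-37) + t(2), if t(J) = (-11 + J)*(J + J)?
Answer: 8363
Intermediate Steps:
t(J) = 2*J*(-11 + J) (t(J) = (-11 + J)*(2*J) = 2*J*(-11 + J))
-227*(-37) + t(2) = -227*(-37) + 2*2*(-11 + 2) = 8399 + 2*2*(-9) = 8399 - 36 = 8363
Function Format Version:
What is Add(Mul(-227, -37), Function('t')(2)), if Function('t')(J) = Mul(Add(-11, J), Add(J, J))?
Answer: 8363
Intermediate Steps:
Function('t')(J) = Mul(2, J, Add(-11, J)) (Function('t')(J) = Mul(Add(-11, J), Mul(2, J)) = Mul(2, J, Add(-11, J)))
Add(Mul(-227, -37), Function('t')(2)) = Add(Mul(-227, -37), Mul(2, 2, Add(-11, 2))) = Add(8399, Mul(2, 2, -9)) = Add(8399, -36) = 8363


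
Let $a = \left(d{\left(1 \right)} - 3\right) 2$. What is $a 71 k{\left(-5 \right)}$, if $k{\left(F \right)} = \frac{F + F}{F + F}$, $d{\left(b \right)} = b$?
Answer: $-284$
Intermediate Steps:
$k{\left(F \right)} = 1$ ($k{\left(F \right)} = \frac{2 F}{2 F} = 2 F \frac{1}{2 F} = 1$)
$a = -4$ ($a = \left(1 - 3\right) 2 = \left(-2\right) 2 = -4$)
$a 71 k{\left(-5 \right)} = \left(-4\right) 71 \cdot 1 = \left(-284\right) 1 = -284$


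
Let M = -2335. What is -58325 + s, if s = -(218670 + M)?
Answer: -274660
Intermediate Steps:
s = -216335 (s = -(218670 - 2335) = -1*216335 = -216335)
-58325 + s = -58325 - 216335 = -274660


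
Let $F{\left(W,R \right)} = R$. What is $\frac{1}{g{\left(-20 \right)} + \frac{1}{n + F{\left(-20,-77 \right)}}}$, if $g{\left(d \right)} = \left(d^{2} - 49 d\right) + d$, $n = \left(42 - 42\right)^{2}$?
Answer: $\frac{77}{104719} \approx 0.0007353$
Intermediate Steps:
$n = 0$ ($n = 0^{2} = 0$)
$g{\left(d \right)} = d^{2} - 48 d$
$\frac{1}{g{\left(-20 \right)} + \frac{1}{n + F{\left(-20,-77 \right)}}} = \frac{1}{- 20 \left(-48 - 20\right) + \frac{1}{0 - 77}} = \frac{1}{\left(-20\right) \left(-68\right) + \frac{1}{-77}} = \frac{1}{1360 - \frac{1}{77}} = \frac{1}{\frac{104719}{77}} = \frac{77}{104719}$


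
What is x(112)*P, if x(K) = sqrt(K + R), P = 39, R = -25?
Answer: 39*sqrt(87) ≈ 363.77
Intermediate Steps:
x(K) = sqrt(-25 + K) (x(K) = sqrt(K - 25) = sqrt(-25 + K))
x(112)*P = sqrt(-25 + 112)*39 = sqrt(87)*39 = 39*sqrt(87)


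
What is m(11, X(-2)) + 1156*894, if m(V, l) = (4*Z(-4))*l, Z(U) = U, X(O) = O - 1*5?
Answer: 1033576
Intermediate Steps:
X(O) = -5 + O (X(O) = O - 5 = -5 + O)
m(V, l) = -16*l (m(V, l) = (4*(-4))*l = -16*l)
m(11, X(-2)) + 1156*894 = -16*(-5 - 2) + 1156*894 = -16*(-7) + 1033464 = 112 + 1033464 = 1033576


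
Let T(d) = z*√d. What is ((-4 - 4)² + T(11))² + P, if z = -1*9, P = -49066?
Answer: -44079 - 1152*√11 ≈ -47900.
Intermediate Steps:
z = -9
T(d) = -9*√d
((-4 - 4)² + T(11))² + P = ((-4 - 4)² - 9*√11)² - 49066 = ((-8)² - 9*√11)² - 49066 = (64 - 9*√11)² - 49066 = -49066 + (64 - 9*√11)²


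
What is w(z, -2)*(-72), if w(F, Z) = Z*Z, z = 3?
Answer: -288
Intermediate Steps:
w(F, Z) = Z²
w(z, -2)*(-72) = (-2)²*(-72) = 4*(-72) = -288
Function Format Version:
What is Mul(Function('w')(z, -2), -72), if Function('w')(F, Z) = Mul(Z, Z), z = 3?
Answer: -288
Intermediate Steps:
Function('w')(F, Z) = Pow(Z, 2)
Mul(Function('w')(z, -2), -72) = Mul(Pow(-2, 2), -72) = Mul(4, -72) = -288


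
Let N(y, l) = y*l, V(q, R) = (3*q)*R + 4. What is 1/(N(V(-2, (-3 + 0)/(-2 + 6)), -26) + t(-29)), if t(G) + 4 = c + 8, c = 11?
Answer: -1/206 ≈ -0.0048544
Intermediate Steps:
V(q, R) = 4 + 3*R*q (V(q, R) = 3*R*q + 4 = 4 + 3*R*q)
t(G) = 15 (t(G) = -4 + (11 + 8) = -4 + 19 = 15)
N(y, l) = l*y
1/(N(V(-2, (-3 + 0)/(-2 + 6)), -26) + t(-29)) = 1/(-26*(4 + 3*((-3 + 0)/(-2 + 6))*(-2)) + 15) = 1/(-26*(4 + 3*(-3/4)*(-2)) + 15) = 1/(-26*(4 + 3*(-3*¼)*(-2)) + 15) = 1/(-26*(4 + 3*(-¾)*(-2)) + 15) = 1/(-26*(4 + 9/2) + 15) = 1/(-26*17/2 + 15) = 1/(-221 + 15) = 1/(-206) = -1/206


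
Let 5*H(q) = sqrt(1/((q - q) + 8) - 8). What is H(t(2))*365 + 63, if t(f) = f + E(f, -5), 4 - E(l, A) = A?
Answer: 63 + 219*I*sqrt(14)/4 ≈ 63.0 + 204.86*I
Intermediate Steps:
E(l, A) = 4 - A
t(f) = 9 + f (t(f) = f + (4 - 1*(-5)) = f + (4 + 5) = f + 9 = 9 + f)
H(q) = 3*I*sqrt(14)/20 (H(q) = sqrt(1/((q - q) + 8) - 8)/5 = sqrt(1/(0 + 8) - 8)/5 = sqrt(1/8 - 8)/5 = sqrt(-63/8)/5 = (3*I*sqrt(14)/4)/5 = 3*I*sqrt(14)/20)
H(t(2))*365 + 63 = (3*I*sqrt(14)/20)*365 + 63 = 219*I*sqrt(14)/4 + 63 = 63 + 219*I*sqrt(14)/4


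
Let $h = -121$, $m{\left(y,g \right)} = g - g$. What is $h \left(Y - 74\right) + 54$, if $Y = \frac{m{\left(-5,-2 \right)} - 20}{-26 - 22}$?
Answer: $\frac{107491}{12} \approx 8957.6$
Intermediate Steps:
$m{\left(y,g \right)} = 0$
$Y = \frac{5}{12}$ ($Y = \frac{0 - 20}{-26 - 22} = - \frac{20}{-48} = \left(-20\right) \left(- \frac{1}{48}\right) = \frac{5}{12} \approx 0.41667$)
$h \left(Y - 74\right) + 54 = - 121 \left(\frac{5}{12} - 74\right) + 54 = \left(-121\right) \left(- \frac{883}{12}\right) + 54 = \frac{106843}{12} + 54 = \frac{107491}{12}$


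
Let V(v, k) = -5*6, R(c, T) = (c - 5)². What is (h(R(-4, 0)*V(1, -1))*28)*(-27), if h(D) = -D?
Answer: -1837080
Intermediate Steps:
R(c, T) = (-5 + c)²
V(v, k) = -30
(h(R(-4, 0)*V(1, -1))*28)*(-27) = (-(-5 - 4)²*(-30)*28)*(-27) = (-(-9)²*(-30)*28)*(-27) = (-81*(-30)*28)*(-27) = (-1*(-2430)*28)*(-27) = (2430*28)*(-27) = 68040*(-27) = -1837080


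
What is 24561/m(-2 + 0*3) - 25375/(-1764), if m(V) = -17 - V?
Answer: -2044999/1260 ≈ -1623.0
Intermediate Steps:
24561/m(-2 + 0*3) - 25375/(-1764) = 24561/(-17 - (-2 + 0*3)) - 25375/(-1764) = 24561/(-17 - (-2 + 0)) - 25375*(-1/1764) = 24561/(-17 - 1*(-2)) + 3625/252 = 24561/(-17 + 2) + 3625/252 = 24561/(-15) + 3625/252 = 24561*(-1/15) + 3625/252 = -8187/5 + 3625/252 = -2044999/1260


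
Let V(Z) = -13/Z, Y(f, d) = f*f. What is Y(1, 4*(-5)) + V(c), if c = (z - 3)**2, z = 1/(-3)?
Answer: -17/100 ≈ -0.17000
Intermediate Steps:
z = -1/3 ≈ -0.33333
Y(f, d) = f**2
c = 100/9 (c = (-1/3 - 3)**2 = (-10/3)**2 = 100/9 ≈ 11.111)
Y(1, 4*(-5)) + V(c) = 1**2 - 13/100/9 = 1 - 13*9/100 = 1 - 117/100 = -17/100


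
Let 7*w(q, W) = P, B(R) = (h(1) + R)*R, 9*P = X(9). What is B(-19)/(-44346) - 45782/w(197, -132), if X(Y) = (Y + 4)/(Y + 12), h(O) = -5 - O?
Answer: -141369414049/30342 ≈ -4.6592e+6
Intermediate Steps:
X(Y) = (4 + Y)/(12 + Y)
P = 13/189 (P = ((4 + 9)/(12 + 9))/9 = (13/21)/9 = ((1/21)*13)/9 = (1/9)*(13/21) = 13/189 ≈ 0.068783)
B(R) = R*(-6 + R) (B(R) = ((-5 - 1*1) + R)*R = ((-5 - 1) + R)*R = (-6 + R)*R = R*(-6 + R))
w(q, W) = 13/1323 (w(q, W) = (1/7)*(13/189) = 13/1323)
B(-19)/(-44346) - 45782/w(197, -132) = -19*(-6 - 19)/(-44346) - 45782/13/1323 = -19*(-25)*(-1/44346) - 45782*1323/13 = 475*(-1/44346) - 60569586/13 = -25/2334 - 60569586/13 = -141369414049/30342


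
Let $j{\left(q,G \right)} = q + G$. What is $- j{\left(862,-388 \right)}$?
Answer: $-474$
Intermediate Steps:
$j{\left(q,G \right)} = G + q$
$- j{\left(862,-388 \right)} = - (-388 + 862) = \left(-1\right) 474 = -474$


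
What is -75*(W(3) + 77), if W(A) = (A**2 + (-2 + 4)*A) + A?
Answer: -7125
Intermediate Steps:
W(A) = A**2 + 3*A (W(A) = (A**2 + 2*A) + A = A**2 + 3*A)
-75*(W(3) + 77) = -75*(3*(3 + 3) + 77) = -75*(3*6 + 77) = -75*(18 + 77) = -75*95 = -7125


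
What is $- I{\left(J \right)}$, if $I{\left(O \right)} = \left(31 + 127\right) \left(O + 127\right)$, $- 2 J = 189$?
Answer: $-5135$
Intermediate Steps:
$J = - \frac{189}{2}$ ($J = \left(- \frac{1}{2}\right) 189 = - \frac{189}{2} \approx -94.5$)
$I{\left(O \right)} = 20066 + 158 O$ ($I{\left(O \right)} = 158 \left(127 + O\right) = 20066 + 158 O$)
$- I{\left(J \right)} = - (20066 + 158 \left(- \frac{189}{2}\right)) = - (20066 - 14931) = \left(-1\right) 5135 = -5135$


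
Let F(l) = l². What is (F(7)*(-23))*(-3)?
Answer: 3381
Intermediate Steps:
(F(7)*(-23))*(-3) = (7²*(-23))*(-3) = (49*(-23))*(-3) = -1127*(-3) = 3381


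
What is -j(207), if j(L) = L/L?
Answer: -1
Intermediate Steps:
j(L) = 1
-j(207) = -1*1 = -1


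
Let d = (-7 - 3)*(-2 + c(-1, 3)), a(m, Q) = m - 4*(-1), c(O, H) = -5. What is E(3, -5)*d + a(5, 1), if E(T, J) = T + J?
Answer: -131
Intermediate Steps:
a(m, Q) = 4 + m (a(m, Q) = m + 4 = 4 + m)
d = 70 (d = (-7 - 3)*(-2 - 5) = -10*(-7) = 70)
E(T, J) = J + T
E(3, -5)*d + a(5, 1) = (-5 + 3)*70 + (4 + 5) = -2*70 + 9 = -140 + 9 = -131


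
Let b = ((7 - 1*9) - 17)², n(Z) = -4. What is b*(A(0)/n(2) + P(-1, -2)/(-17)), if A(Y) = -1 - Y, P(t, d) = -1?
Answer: 7581/68 ≈ 111.49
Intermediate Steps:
b = 361 (b = ((7 - 9) - 17)² = (-2 - 17)² = (-19)² = 361)
b*(A(0)/n(2) + P(-1, -2)/(-17)) = 361*((-1 - 1*0)/(-4) - 1/(-17)) = 361*((-1 + 0)*(-¼) - 1*(-1/17)) = 361*(-1*(-¼) + 1/17) = 361*(¼ + 1/17) = 361*(21/68) = 7581/68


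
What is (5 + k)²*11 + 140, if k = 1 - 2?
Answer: 316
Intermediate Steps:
k = -1
(5 + k)²*11 + 140 = (5 - 1)²*11 + 140 = 4²*11 + 140 = 16*11 + 140 = 176 + 140 = 316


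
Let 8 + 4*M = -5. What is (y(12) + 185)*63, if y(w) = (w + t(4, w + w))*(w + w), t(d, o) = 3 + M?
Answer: 29421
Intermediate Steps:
M = -13/4 (M = -2 + (1/4)*(-5) = -2 - 5/4 = -13/4 ≈ -3.2500)
t(d, o) = -1/4 (t(d, o) = 3 - 13/4 = -1/4)
y(w) = 2*w*(-1/4 + w) (y(w) = (w - 1/4)*(w + w) = (-1/4 + w)*(2*w) = 2*w*(-1/4 + w))
(y(12) + 185)*63 = ((1/2)*12*(-1 + 4*12) + 185)*63 = ((1/2)*12*(-1 + 48) + 185)*63 = ((1/2)*12*47 + 185)*63 = (282 + 185)*63 = 467*63 = 29421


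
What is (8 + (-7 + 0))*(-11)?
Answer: -11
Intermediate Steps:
(8 + (-7 + 0))*(-11) = (8 - 7)*(-11) = 1*(-11) = -11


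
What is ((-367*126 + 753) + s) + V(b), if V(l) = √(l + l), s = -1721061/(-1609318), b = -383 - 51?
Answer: -73204545441/1609318 + 2*I*√217 ≈ -45488.0 + 29.462*I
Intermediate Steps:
b = -434
s = 1721061/1609318 (s = -1721061*(-1/1609318) = 1721061/1609318 ≈ 1.0694)
V(l) = √2*√l (V(l) = √(2*l) = √2*√l)
((-367*126 + 753) + s) + V(b) = ((-367*126 + 753) + 1721061/1609318) + √2*√(-434) = ((-46242 + 753) + 1721061/1609318) + √2*(I*√434) = (-45489 + 1721061/1609318) + 2*I*√217 = -73204545441/1609318 + 2*I*√217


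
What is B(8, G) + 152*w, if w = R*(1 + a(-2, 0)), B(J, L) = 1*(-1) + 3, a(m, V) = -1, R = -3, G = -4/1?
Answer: 2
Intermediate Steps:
G = -4 (G = -4*1 = -4)
B(J, L) = 2 (B(J, L) = -1 + 3 = 2)
w = 0 (w = -3*(1 - 1) = -3*0 = 0)
B(8, G) + 152*w = 2 + 152*0 = 2 + 0 = 2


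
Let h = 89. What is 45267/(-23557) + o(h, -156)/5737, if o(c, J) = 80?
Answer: -257812219/135146509 ≈ -1.9076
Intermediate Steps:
45267/(-23557) + o(h, -156)/5737 = 45267/(-23557) + 80/5737 = 45267*(-1/23557) + 80*(1/5737) = -45267/23557 + 80/5737 = -257812219/135146509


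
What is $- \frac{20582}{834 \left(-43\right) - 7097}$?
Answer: $\frac{20582}{42959} \approx 0.47911$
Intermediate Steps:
$- \frac{20582}{834 \left(-43\right) - 7097} = - \frac{20582}{-35862 - 7097} = - \frac{20582}{-42959} = \left(-20582\right) \left(- \frac{1}{42959}\right) = \frac{20582}{42959}$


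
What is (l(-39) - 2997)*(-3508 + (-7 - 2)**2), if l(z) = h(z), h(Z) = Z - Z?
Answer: 10270719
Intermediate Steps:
h(Z) = 0
l(z) = 0
(l(-39) - 2997)*(-3508 + (-7 - 2)**2) = (0 - 2997)*(-3508 + (-7 - 2)**2) = -2997*(-3508 + (-9)**2) = -2997*(-3508 + 81) = -2997*(-3427) = 10270719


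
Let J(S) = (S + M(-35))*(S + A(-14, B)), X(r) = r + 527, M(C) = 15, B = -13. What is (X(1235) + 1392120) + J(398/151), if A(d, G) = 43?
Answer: 31800254215/22801 ≈ 1.3947e+6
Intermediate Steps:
X(r) = 527 + r
J(S) = (15 + S)*(43 + S) (J(S) = (S + 15)*(S + 43) = (15 + S)*(43 + S))
(X(1235) + 1392120) + J(398/151) = ((527 + 1235) + 1392120) + (645 + (398/151)² + 58*(398/151)) = (1762 + 1392120) + (645 + (398*(1/151))² + 58*(398*(1/151))) = 1393882 + (645 + (398/151)² + 58*(398/151)) = 1393882 + (645 + 158404/22801 + 23084/151) = 1393882 + 18350733/22801 = 31800254215/22801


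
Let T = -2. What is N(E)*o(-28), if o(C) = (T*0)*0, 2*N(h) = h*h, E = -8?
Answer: 0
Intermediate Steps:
N(h) = h²/2 (N(h) = (h*h)/2 = h²/2)
o(C) = 0 (o(C) = -2*0*0 = 0*0 = 0)
N(E)*o(-28) = ((½)*(-8)²)*0 = ((½)*64)*0 = 32*0 = 0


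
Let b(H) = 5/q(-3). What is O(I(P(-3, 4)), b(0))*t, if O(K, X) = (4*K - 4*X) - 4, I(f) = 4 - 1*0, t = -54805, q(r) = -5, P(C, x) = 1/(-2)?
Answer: -876880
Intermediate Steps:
P(C, x) = -½
b(H) = -1 (b(H) = 5/(-5) = 5*(-⅕) = -1)
I(f) = 4 (I(f) = 4 + 0 = 4)
O(K, X) = -4 - 4*X + 4*K (O(K, X) = (-4*X + 4*K) - 4 = -4 - 4*X + 4*K)
O(I(P(-3, 4)), b(0))*t = (-4 - 4*(-1) + 4*4)*(-54805) = (-4 + 4 + 16)*(-54805) = 16*(-54805) = -876880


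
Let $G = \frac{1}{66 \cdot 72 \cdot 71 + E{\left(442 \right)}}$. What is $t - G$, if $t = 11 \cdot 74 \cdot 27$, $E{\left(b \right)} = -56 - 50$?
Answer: $\frac{7412871707}{337286} \approx 21978.0$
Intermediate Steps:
$E{\left(b \right)} = -106$
$t = 21978$ ($t = 814 \cdot 27 = 21978$)
$G = \frac{1}{337286}$ ($G = \frac{1}{66 \cdot 72 \cdot 71 - 106} = \frac{1}{4752 \cdot 71 - 106} = \frac{1}{337392 - 106} = \frac{1}{337286} \approx 2.9648 \cdot 10^{-6}$)
$t - G = 21978 - \frac{1}{337286} = \frac{7412871707}{337286}$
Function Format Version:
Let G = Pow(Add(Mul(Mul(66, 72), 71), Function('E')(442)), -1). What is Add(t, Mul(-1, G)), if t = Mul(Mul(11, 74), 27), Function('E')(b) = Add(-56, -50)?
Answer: Rational(7412871707, 337286) ≈ 21978.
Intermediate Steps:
Function('E')(b) = -106
t = 21978 (t = Mul(814, 27) = 21978)
G = Rational(1, 337286) (G = Pow(Add(Mul(Mul(66, 72), 71), -106), -1) = Pow(Add(Mul(4752, 71), -106), -1) = Pow(Add(337392, -106), -1) = Pow(337286, -1) = Rational(1, 337286) ≈ 2.9648e-6)
Add(t, Mul(-1, G)) = Add(21978, Mul(-1, Rational(1, 337286))) = Add(21978, Rational(-1, 337286)) = Rational(7412871707, 337286)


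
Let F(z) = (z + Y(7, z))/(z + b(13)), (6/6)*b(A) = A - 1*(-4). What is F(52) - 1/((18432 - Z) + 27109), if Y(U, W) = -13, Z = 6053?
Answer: 513321/908224 ≈ 0.56519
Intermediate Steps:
b(A) = 4 + A (b(A) = A - 1*(-4) = A + 4 = 4 + A)
F(z) = (-13 + z)/(17 + z) (F(z) = (z - 13)/(z + (4 + 13)) = (-13 + z)/(z + 17) = (-13 + z)/(17 + z))
F(52) - 1/((18432 - Z) + 27109) = (-13 + 52)/(17 + 52) - 1/((18432 - 1*6053) + 27109) = 39/69 - 1/((18432 - 6053) + 27109) = (1/69)*39 - 1/(12379 + 27109) = 13/23 - 1/39488 = 513321/908224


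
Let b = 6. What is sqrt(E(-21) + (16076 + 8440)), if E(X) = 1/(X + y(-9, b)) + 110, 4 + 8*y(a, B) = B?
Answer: 9*sqrt(2094422)/83 ≈ 156.93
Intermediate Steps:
y(a, B) = -1/2 + B/8
E(X) = 110 + 1/(1/4 + X) (E(X) = 1/(X + (-1/2 + (1/8)*6)) + 110 = 1/(X + (-1/2 + 3/4)) + 110 = 1/(X + 1/4) + 110 = 1/(1/4 + X) + 110 = 110 + 1/(1/4 + X))
sqrt(E(-21) + (16076 + 8440)) = sqrt(2*(57 + 220*(-21))/(1 + 4*(-21)) + (16076 + 8440)) = sqrt(2*(57 - 4620)/(1 - 84) + 24516) = sqrt(2*(-4563)/(-83) + 24516) = sqrt(2*(-1/83)*(-4563) + 24516) = sqrt(9126/83 + 24516) = sqrt(2043954/83) = 9*sqrt(2094422)/83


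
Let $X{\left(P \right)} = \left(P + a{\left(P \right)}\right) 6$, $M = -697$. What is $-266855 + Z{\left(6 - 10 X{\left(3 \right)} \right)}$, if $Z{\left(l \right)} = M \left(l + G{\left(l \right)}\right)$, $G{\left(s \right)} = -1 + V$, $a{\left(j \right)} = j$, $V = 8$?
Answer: $-24996$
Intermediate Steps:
$X{\left(P \right)} = 12 P$ ($X{\left(P \right)} = \left(P + P\right) 6 = 2 P 6 = 12 P$)
$G{\left(s \right)} = 7$ ($G{\left(s \right)} = -1 + 8 = 7$)
$Z{\left(l \right)} = -4879 - 697 l$ ($Z{\left(l \right)} = - 697 \left(l + 7\right) = - 697 \left(7 + l\right) = -4879 - 697 l$)
$-266855 + Z{\left(6 - 10 X{\left(3 \right)} \right)} = -266855 - \left(4879 + 697 \left(6 - 10 \cdot 12 \cdot 3\right)\right) = -266855 - \left(4879 + 697 \left(6 - 360\right)\right) = -266855 - -241859 = -266855 + \left(-4879 + 246738\right) = -266855 + 241859 = -24996$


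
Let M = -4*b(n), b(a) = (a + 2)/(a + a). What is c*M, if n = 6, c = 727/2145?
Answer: -5816/6435 ≈ -0.90381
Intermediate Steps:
c = 727/2145 (c = 727*(1/2145) = 727/2145 ≈ 0.33893)
b(a) = (2 + a)/(2*a) (b(a) = (2 + a)/((2*a)) = (2 + a)*(1/(2*a)) = (2 + a)/(2*a))
M = -8/3 (M = -2*(2 + 6)/6 = -2*8/6 = -4*⅔ = -8/3 ≈ -2.6667)
c*M = (727/2145)*(-8/3) = -5816/6435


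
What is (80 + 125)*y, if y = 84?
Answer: 17220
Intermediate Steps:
(80 + 125)*y = (80 + 125)*84 = 205*84 = 17220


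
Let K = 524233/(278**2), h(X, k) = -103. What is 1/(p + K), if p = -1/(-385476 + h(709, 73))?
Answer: 29799087436/202133313191 ≈ 0.14742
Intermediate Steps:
K = 524233/77284 ≈ 6.7832
p = 1/385579 (p = -1/(-385476 - 103) = -1/(-385579) = -1*(-1/385579) = 1/385579 ≈ 2.5935e-6)
1/(p + K) = 1/(1/385579 + 524233/77284) = 1/(202133313191/29799087436) = 29799087436/202133313191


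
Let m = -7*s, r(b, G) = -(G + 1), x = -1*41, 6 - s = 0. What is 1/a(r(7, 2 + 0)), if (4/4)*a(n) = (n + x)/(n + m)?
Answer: 45/44 ≈ 1.0227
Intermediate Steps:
s = 6 (s = 6 - 1*0 = 6 + 0 = 6)
x = -41
r(b, G) = -1 - G (r(b, G) = -(1 + G) = -1 - G)
m = -42 (m = -7*6 = -42)
a(n) = (-41 + n)/(-42 + n) (a(n) = (n - 41)/(n - 42) = (-41 + n)/(-42 + n))
1/a(r(7, 2 + 0)) = 1/((-41 + (-1 - (2 + 0)))/(-42 + (-1 - (2 + 0)))) = 1/((-41 + (-1 - 1*2))/(-42 + (-1 - 1*2))) = 1/((-41 + (-1 - 2))/(-42 + (-1 - 2))) = 1/((-41 - 3)/(-42 - 3)) = 1/(-44/(-45)) = 1/(-1/45*(-44)) = 1/(44/45) = 45/44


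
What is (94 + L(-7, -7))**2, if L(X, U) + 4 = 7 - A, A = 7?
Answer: 8100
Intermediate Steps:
L(X, U) = -4 (L(X, U) = -4 + (7 - 1*7) = -4 + (7 - 7) = -4 + 0 = -4)
(94 + L(-7, -7))**2 = (94 - 4)**2 = 90**2 = 8100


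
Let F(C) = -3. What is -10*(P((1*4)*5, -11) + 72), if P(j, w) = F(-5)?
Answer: -690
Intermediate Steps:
P(j, w) = -3
-10*(P((1*4)*5, -11) + 72) = -10*(-3 + 72) = -10*69 = -690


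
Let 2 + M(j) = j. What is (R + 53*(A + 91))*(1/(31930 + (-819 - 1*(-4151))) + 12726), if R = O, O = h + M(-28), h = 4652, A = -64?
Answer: 2716248721289/35262 ≈ 7.7031e+7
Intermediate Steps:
M(j) = -2 + j
O = 4622 (O = 4652 + (-2 - 28) = 4652 - 30 = 4622)
R = 4622
(R + 53*(A + 91))*(1/(31930 + (-819 - 1*(-4151))) + 12726) = (4622 + 53*(-64 + 91))*(1/(31930 + (-819 - 1*(-4151))) + 12726) = (4622 + 53*27)*(1/(31930 + (-819 + 4151)) + 12726) = (4622 + 1431)*(1/(31930 + 3332) + 12726) = 6053*(1/35262 + 12726) = 6053*(448744213/35262) = 2716248721289/35262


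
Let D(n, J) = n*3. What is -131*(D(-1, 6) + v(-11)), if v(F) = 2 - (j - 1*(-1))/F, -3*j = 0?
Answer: 1310/11 ≈ 119.09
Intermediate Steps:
j = 0 (j = -⅓*0 = 0)
D(n, J) = 3*n
v(F) = 2 - 1/F (v(F) = 2 - (0 - 1*(-1))/F = 2 - (0 + 1)/F = 2 - 1/F)
-131*(D(-1, 6) + v(-11)) = -131*(3*(-1) + (2 - 1/(-11))) = -131*(-3 + (2 - 1*(-1/11))) = -131*(-3 + (2 + 1/11)) = -131*(-3 + 23/11) = -131*(-10/11) = 1310/11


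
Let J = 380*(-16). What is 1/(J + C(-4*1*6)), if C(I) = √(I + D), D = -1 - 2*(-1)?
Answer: -6080/36966423 - I*√23/36966423 ≈ -0.00016447 - 1.2973e-7*I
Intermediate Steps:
D = 1 (D = -1 + 2 = 1)
C(I) = √(1 + I) (C(I) = √(I + 1) = √(1 + I))
J = -6080
1/(J + C(-4*1*6)) = 1/(-6080 + √(1 - 4*1*6)) = 1/(-6080 + √(1 - 4*6)) = 1/(-6080 + √(1 - 24)) = 1/(-6080 + √(-23)) = 1/(-6080 + I*√23)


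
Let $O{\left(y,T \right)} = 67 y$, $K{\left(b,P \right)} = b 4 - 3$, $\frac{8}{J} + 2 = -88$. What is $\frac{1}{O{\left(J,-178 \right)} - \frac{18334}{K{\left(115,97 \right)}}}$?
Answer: $- \frac{20565}{947506} \approx -0.021704$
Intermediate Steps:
$J = - \frac{4}{45}$ ($J = \frac{8}{-2 - 88} = \frac{8}{-90} = 8 \left(- \frac{1}{90}\right) = - \frac{4}{45} \approx -0.088889$)
$K{\left(b,P \right)} = -3 + 4 b$ ($K{\left(b,P \right)} = 4 b - 3 = -3 + 4 b$)
$\frac{1}{O{\left(J,-178 \right)} - \frac{18334}{K{\left(115,97 \right)}}} = \frac{1}{67 \left(- \frac{4}{45}\right) - \frac{18334}{-3 + 4 \cdot 115}} = \frac{1}{- \frac{268}{45} - \frac{18334}{-3 + 460}} = \frac{1}{- \frac{268}{45} - \frac{18334}{457}} = \frac{1}{- \frac{947506}{20565}} = - \frac{20565}{947506}$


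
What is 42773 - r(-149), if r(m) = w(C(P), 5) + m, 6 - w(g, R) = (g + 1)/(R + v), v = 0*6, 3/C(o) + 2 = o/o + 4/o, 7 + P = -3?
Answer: 1502052/35 ≈ 42916.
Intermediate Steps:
P = -10 (P = -7 - 3 = -10)
C(o) = 3/(-1 + 4/o) (C(o) = 3/(-2 + (o/o + 4/o)) = 3/(-2 + (1 + 4/o)) = 3/(-1 + 4/o))
v = 0
w(g, R) = 6 - (1 + g)/R (w(g, R) = 6 - (g + 1)/(R + 0) = 6 - (1 + g)/R)
r(m) = 218/35 + m (r(m) = (-1 - (-3)*(-10)/(-4 - 10) + 6*5)/5 + m = (-1 - (-3)*(-10)/(-14) + 30)/5 + m = (-1 - (-3)*(-10)*(-1)/14 + 30)/5 + m = (-1 - 1*(-15/7) + 30)/5 + m = (-1 + 15/7 + 30)/5 + m = (⅕)*(218/7) + m = 218/35 + m)
42773 - r(-149) = 42773 - (218/35 - 149) = 42773 - 1*(-4997/35) = 42773 + 4997/35 = 1502052/35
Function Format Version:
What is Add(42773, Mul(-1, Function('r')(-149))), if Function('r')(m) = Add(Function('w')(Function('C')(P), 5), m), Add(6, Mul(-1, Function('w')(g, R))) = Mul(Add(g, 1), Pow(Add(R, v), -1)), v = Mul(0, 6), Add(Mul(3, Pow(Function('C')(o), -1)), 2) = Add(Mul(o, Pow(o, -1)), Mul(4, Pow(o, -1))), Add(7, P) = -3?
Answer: Rational(1502052, 35) ≈ 42916.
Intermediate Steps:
P = -10 (P = Add(-7, -3) = -10)
Function('C')(o) = Mul(3, Pow(Add(-1, Mul(4, Pow(o, -1))), -1)) (Function('C')(o) = Mul(3, Pow(Add(-2, Add(Mul(o, Pow(o, -1)), Mul(4, Pow(o, -1)))), -1)) = Mul(3, Pow(Add(-2, Add(1, Mul(4, Pow(o, -1)))), -1)) = Mul(3, Pow(Add(-1, Mul(4, Pow(o, -1))), -1)))
v = 0
Function('w')(g, R) = Add(6, Mul(-1, Pow(R, -1), Add(1, g))) (Function('w')(g, R) = Add(6, Mul(-1, Mul(Add(g, 1), Pow(Add(R, 0), -1)))) = Add(6, Mul(-1, Mul(Add(1, g), Pow(R, -1)))) = Add(6, Mul(-1, Mul(Pow(R, -1), Add(1, g)))) = Add(6, Mul(-1, Pow(R, -1), Add(1, g))))
Function('r')(m) = Add(Rational(218, 35), m) (Function('r')(m) = Add(Mul(Pow(5, -1), Add(-1, Mul(-1, Mul(-3, -10, Pow(Add(-4, -10), -1))), Mul(6, 5))), m) = Add(Mul(Rational(1, 5), Add(-1, Mul(-1, Mul(-3, -10, Pow(-14, -1))), 30)), m) = Add(Mul(Rational(1, 5), Add(-1, Mul(-1, Mul(-3, -10, Rational(-1, 14))), 30)), m) = Add(Mul(Rational(1, 5), Add(-1, Mul(-1, Rational(-15, 7)), 30)), m) = Add(Mul(Rational(1, 5), Add(-1, Rational(15, 7), 30)), m) = Add(Mul(Rational(1, 5), Rational(218, 7)), m) = Add(Rational(218, 35), m))
Add(42773, Mul(-1, Function('r')(-149))) = Add(42773, Mul(-1, Add(Rational(218, 35), -149))) = Add(42773, Mul(-1, Rational(-4997, 35))) = Add(42773, Rational(4997, 35)) = Rational(1502052, 35)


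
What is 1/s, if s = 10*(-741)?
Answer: -1/7410 ≈ -0.00013495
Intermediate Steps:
s = -7410
1/s = 1/(-7410) = -1/7410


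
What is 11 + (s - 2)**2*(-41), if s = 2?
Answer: 11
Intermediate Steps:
11 + (s - 2)**2*(-41) = 11 + (2 - 2)**2*(-41) = 11 + 0**2*(-41) = 11 + 0*(-41) = 11 + 0 = 11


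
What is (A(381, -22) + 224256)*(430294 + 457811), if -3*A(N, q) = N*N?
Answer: 156190138245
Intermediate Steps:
A(N, q) = -N**2/3 (A(N, q) = -N*N/3 = -N**2/3)
(A(381, -22) + 224256)*(430294 + 457811) = (-1/3*381**2 + 224256)*(430294 + 457811) = (-1/3*145161 + 224256)*888105 = (-48387 + 224256)*888105 = 175869*888105 = 156190138245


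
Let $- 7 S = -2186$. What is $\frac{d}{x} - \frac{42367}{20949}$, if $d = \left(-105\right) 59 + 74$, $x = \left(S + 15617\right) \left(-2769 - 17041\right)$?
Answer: $- \frac{13369166279221}{6610648633350} \approx -2.0224$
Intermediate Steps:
$S = \frac{2186}{7}$ ($S = \left(- \frac{1}{7}\right) \left(-2186\right) = \frac{2186}{7} \approx 312.29$)
$x = -315559150$ ($x = \left(\frac{2186}{7} + 15617\right) \left(-2769 - 17041\right) = \frac{111505}{7} \left(-19810\right) = -315559150$)
$d = -6121$ ($d = -6195 + 74 = -6121$)
$\frac{d}{x} - \frac{42367}{20949} = - \frac{6121}{-315559150} - \frac{42367}{20949} = \left(-6121\right) \left(- \frac{1}{315559150}\right) - \frac{42367}{20949} = \frac{6121}{315559150} - \frac{42367}{20949} = - \frac{13369166279221}{6610648633350}$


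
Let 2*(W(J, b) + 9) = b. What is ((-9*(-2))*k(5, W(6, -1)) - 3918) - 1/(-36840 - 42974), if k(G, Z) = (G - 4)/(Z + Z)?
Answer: -5942950421/1516466 ≈ -3918.9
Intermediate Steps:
W(J, b) = -9 + b/2
k(G, Z) = (-4 + G)/(2*Z) (k(G, Z) = (-4 + G)/((2*Z)) = (-4 + G)*(1/(2*Z)) = (-4 + G)/(2*Z))
((-9*(-2))*k(5, W(6, -1)) - 3918) - 1/(-36840 - 42974) = ((-9*(-2))*((-4 + 5)/(2*(-9 + (½)*(-1)))) - 3918) - 1/(-36840 - 42974) = (18*((½)*1/(-9 - ½)) - 3918) - 1/(-79814) = (18*((½)*1/(-19/2)) - 3918) - 1*(-1/79814) = (18*((½)*(-2/19)*1) - 3918) + 1/79814 = (18*(-1/19) - 3918) + 1/79814 = (-18/19 - 3918) + 1/79814 = -74460/19 + 1/79814 = -5942950421/1516466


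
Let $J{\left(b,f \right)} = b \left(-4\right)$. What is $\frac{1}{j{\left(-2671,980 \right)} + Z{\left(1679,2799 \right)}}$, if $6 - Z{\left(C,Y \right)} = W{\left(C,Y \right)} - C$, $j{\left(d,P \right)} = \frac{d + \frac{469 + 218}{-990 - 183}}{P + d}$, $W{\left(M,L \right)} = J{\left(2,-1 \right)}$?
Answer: $\frac{661181}{1120424023} \approx 0.00059012$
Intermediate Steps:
$J{\left(b,f \right)} = - 4 b$
$W{\left(M,L \right)} = -8$ ($W{\left(M,L \right)} = \left(-4\right) 2 = -8$)
$j{\left(d,P \right)} = \frac{- \frac{229}{391} + d}{P + d}$ ($j{\left(d,P \right)} = \frac{d + \frac{687}{-1173}}{P + d} = \frac{d + 687 \left(- \frac{1}{1173}\right)}{P + d} = \frac{d - \frac{229}{391}}{P + d} = \frac{- \frac{229}{391} + d}{P + d}$)
$Z{\left(C,Y \right)} = 14 + C$ ($Z{\left(C,Y \right)} = 6 - \left(-8 - C\right) = 6 + \left(8 + C\right) = 14 + C$)
$\frac{1}{j{\left(-2671,980 \right)} + Z{\left(1679,2799 \right)}} = \frac{1}{\frac{- \frac{229}{391} - 2671}{980 - 2671} + \left(14 + 1679\right)} = \frac{1}{\frac{1}{-1691} \left(- \frac{1044590}{391}\right) + 1693} = \frac{1}{\left(- \frac{1}{1691}\right) \left(- \frac{1044590}{391}\right) + 1693} = \frac{1}{\frac{1044590}{661181} + 1693} = \frac{1}{\frac{1120424023}{661181}} = \frac{661181}{1120424023}$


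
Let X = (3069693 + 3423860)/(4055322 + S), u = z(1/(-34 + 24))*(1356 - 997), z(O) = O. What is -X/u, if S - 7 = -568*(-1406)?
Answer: 5903230/158414853 ≈ 0.037264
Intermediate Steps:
S = 798615 (S = 7 - 568*(-1406) = 7 + 798608 = 798615)
u = -359/10 (u = (1356 - 997)/(-34 + 24) = 359/(-10) = -⅒*359 = -359/10 ≈ -35.900)
X = 590323/441267 (X = (3069693 + 3423860)/(4055322 + 798615) = 6493553/4853937 = 6493553*(1/4853937) = 590323/441267 ≈ 1.3378)
-X/u = -590323/(441267*(-359/10)) = -590323*(-10)/(441267*359) = -1*(-5903230/158414853) = 5903230/158414853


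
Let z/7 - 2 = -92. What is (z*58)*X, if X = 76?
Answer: -2777040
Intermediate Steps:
z = -630 (z = 14 + 7*(-92) = 14 - 644 = -630)
(z*58)*X = -630*58*76 = -36540*76 = -2777040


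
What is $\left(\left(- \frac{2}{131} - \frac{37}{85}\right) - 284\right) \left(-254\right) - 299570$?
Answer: $- \frac{2531203272}{11135} \approx -2.2732 \cdot 10^{5}$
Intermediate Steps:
$\left(\left(- \frac{2}{131} - \frac{37}{85}\right) - 284\right) \left(-254\right) - 299570 = \left(- \frac{5017}{11135} - 284\right) \left(-254\right) - 299570 = \left(- \frac{3167357}{11135}\right) \left(-254\right) - 299570 = \frac{804508678}{11135} - 299570 = - \frac{2531203272}{11135}$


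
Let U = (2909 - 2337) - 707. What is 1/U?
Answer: -1/135 ≈ -0.0074074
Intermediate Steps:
U = -135 (U = 572 - 707 = -135)
1/U = 1/(-135) = -1/135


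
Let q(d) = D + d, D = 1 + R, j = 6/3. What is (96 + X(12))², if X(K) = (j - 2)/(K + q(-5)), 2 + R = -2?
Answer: 9216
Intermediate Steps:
R = -4 (R = -2 - 2 = -4)
j = 2 (j = 6*(⅓) = 2)
D = -3 (D = 1 - 4 = -3)
q(d) = -3 + d
X(K) = 0 (X(K) = (2 - 2)/(K + (-3 - 5)) = 0/(K - 8) = 0/(-8 + K) = 0)
(96 + X(12))² = (96 + 0)² = 96² = 9216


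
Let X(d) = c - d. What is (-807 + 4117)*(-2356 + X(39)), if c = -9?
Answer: -7957240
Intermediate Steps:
X(d) = -9 - d
(-807 + 4117)*(-2356 + X(39)) = (-807 + 4117)*(-2356 + (-9 - 1*39)) = 3310*(-2356 + (-9 - 39)) = 3310*(-2356 - 48) = 3310*(-2404) = -7957240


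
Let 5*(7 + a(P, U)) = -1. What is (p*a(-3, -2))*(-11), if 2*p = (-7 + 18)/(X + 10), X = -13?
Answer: -726/5 ≈ -145.20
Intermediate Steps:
a(P, U) = -36/5 (a(P, U) = -7 + (1/5)*(-1) = -7 - 1/5 = -36/5)
p = -11/6 (p = ((-7 + 18)/(-13 + 10))/2 = (11/(-3))/2 = (11*(-1/3))/2 = (1/2)*(-11/3) = -11/6 ≈ -1.8333)
(p*a(-3, -2))*(-11) = -11/6*(-36/5)*(-11) = (66/5)*(-11) = -726/5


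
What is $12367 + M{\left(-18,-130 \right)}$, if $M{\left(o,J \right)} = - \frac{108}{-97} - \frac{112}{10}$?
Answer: $\frac{5993103}{485} \approx 12357.0$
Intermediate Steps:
$M{\left(o,J \right)} = - \frac{4892}{485}$ ($M{\left(o,J \right)} = \left(-108\right) \left(- \frac{1}{97}\right) - \frac{56}{5} = \frac{108}{97} - \frac{56}{5} = - \frac{4892}{485}$)
$12367 + M{\left(-18,-130 \right)} = 12367 - \frac{4892}{485} = \frac{5993103}{485}$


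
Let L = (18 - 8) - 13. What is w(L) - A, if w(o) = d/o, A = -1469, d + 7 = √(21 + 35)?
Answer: 4414/3 - 2*√14/3 ≈ 1468.8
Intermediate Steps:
L = -3 (L = 10 - 13 = -3)
d = -7 + 2*√14 (d = -7 + √(21 + 35) = -7 + √56 = -7 + 2*√14 ≈ 0.48331)
w(o) = (-7 + 2*√14)/o
w(L) - A = (-7 + 2*√14)/(-3) - 1*(-1469) = -(-7 + 2*√14)/3 + 1469 = (7/3 - 2*√14/3) + 1469 = 4414/3 - 2*√14/3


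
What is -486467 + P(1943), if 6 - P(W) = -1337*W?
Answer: 2111330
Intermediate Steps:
P(W) = 6 + 1337*W (P(W) = 6 - (-1337)*W = 6 + 1337*W)
-486467 + P(1943) = -486467 + (6 + 1337*1943) = -486467 + (6 + 2597791) = -486467 + 2597797 = 2111330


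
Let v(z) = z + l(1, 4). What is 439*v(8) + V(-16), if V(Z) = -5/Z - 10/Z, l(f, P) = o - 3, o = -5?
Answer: 15/16 ≈ 0.93750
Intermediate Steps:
l(f, P) = -8 (l(f, P) = -5 - 3 = -8)
v(z) = -8 + z (v(z) = z - 8 = -8 + z)
V(Z) = -15/Z
439*v(8) + V(-16) = 439*(-8 + 8) - 15/(-16) = 439*0 - 15*(-1/16) = 0 + 15/16 = 15/16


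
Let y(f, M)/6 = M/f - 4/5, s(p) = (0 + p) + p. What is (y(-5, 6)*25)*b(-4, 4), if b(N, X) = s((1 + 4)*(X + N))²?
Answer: 0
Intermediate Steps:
s(p) = 2*p (s(p) = p + p = 2*p)
y(f, M) = -24/5 + 6*M/f (y(f, M) = 6*(M/f - 4/5) = 6*(M/f - 4*⅕) = 6*(M/f - ⅘) = 6*(-⅘ + M/f) = -24/5 + 6*M/f)
b(N, X) = (10*N + 10*X)² (b(N, X) = (2*((1 + 4)*(X + N)))² = (2*(5*(N + X)))² = (2*(5*N + 5*X))² = (10*N + 10*X)²)
(y(-5, 6)*25)*b(-4, 4) = ((-24/5 + 6*6/(-5))*25)*(100*(-4 + 4)²) = ((-24/5 + 6*6*(-⅕))*25)*(100*0²) = ((-24/5 - 36/5)*25)*(100*0) = -12*25*0 = -300*0 = 0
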